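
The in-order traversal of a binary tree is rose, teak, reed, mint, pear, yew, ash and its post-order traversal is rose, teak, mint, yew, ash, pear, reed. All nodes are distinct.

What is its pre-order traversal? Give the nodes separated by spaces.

reed teak rose pear mint ash yew

The last element of post-order is the root; it splits in-order into left and right subtrees.
Root reed: left subtree has 2 nodes {rose, teak}, right has 4 {mint, pear, yew, ash}.
  Root teak: left subtree has 1 node {rose}, right has 0 { }.
  Root pear: left subtree has 1 node {mint}, right has 2 {yew, ash}.
    Root ash: left subtree has 1 node {yew}, right has 0 { }.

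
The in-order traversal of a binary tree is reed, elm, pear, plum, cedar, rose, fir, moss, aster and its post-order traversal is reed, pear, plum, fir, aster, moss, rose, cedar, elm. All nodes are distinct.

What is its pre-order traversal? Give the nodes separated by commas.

elm, reed, cedar, plum, pear, rose, moss, fir, aster

The last element of post-order is the root; it splits in-order into left and right subtrees.
Root elm: left subtree has 1 node {reed}, right has 7 {pear, plum, cedar, rose, fir, moss, aster}.
  Root cedar: left subtree has 2 nodes {pear, plum}, right has 4 {rose, fir, moss, aster}.
    Root plum: left subtree has 1 node {pear}, right has 0 { }.
    Root rose: left subtree has 0 nodes { }, right has 3 {fir, moss, aster}.
      Root moss: left subtree has 1 node {fir}, right has 1 {aster}.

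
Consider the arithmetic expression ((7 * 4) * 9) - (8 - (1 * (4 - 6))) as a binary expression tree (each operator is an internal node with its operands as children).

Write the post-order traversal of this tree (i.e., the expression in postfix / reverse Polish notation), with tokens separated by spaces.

Post-order on an expression tree gives postfix notation: for each operator, emit left operand, right operand, then the operator.

7 4 * 9 * 8 1 4 6 - * - -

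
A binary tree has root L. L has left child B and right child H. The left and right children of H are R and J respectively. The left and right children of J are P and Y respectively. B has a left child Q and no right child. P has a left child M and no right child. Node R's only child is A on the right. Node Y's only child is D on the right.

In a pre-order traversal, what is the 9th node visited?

Pre-order visits the node, then its left subtree, then its right subtree.
Visit L.
At L: go left to B.
  Visit B.
  At B: go left to Q.
    Q is a leaf — visit Q.
  At B: no right child.
At L: go right to H.
  Visit H.
  At H: go left to R.
    Visit R.
    At R: no left child.
    At R: go right to A.
      A is a leaf — visit A.
  At H: go right to J.
    Visit J.
    At J: go left to P.
      Visit P.
      At P: go left to M.
        M is a leaf — visit M.
      At P: no right child.
    At J: go right to Y.
      Visit Y.
      At Y: no left child.
      At Y: go right to D.
        D is a leaf — visit D.
Full pre-order sequence: L, B, Q, H, R, A, J, P, M, Y, D.

M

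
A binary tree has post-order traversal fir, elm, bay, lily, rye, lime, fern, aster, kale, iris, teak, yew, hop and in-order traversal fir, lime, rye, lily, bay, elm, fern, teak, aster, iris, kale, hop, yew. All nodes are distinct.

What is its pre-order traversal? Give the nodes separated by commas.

The last element of post-order is the root; it splits in-order into left and right subtrees.
Root hop: left subtree has 11 nodes {fir, lime, rye, lily, bay, elm, fern, teak, aster, iris, kale}, right has 1 {yew}.
  Root teak: left subtree has 7 nodes {fir, lime, rye, lily, bay, elm, fern}, right has 3 {aster, iris, kale}.
    Root fern: left subtree has 6 nodes {fir, lime, rye, lily, bay, elm}, right has 0 { }.
      Root lime: left subtree has 1 node {fir}, right has 4 {rye, lily, bay, elm}.
        Root rye: left subtree has 0 nodes { }, right has 3 {lily, bay, elm}.
          Root lily: left subtree has 0 nodes { }, right has 2 {bay, elm}.
            Root bay: left subtree has 0 nodes { }, right has 1 {elm}.
    Root iris: left subtree has 1 node {aster}, right has 1 {kale}.

hop, teak, fern, lime, fir, rye, lily, bay, elm, iris, aster, kale, yew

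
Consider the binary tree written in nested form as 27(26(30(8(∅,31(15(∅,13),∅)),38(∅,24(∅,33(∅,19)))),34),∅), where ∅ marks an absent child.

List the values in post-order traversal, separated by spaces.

Post-order visits the left subtree, then the right subtree, then the node.
At 27: go left to 26.
  At 26: go left to 30.
    At 30: go left to 8.
      At 8: no left child.
      At 8: go right to 31.
        At 31: go left to 15.
          At 15: no left child.
          At 15: go right to 13.
            13 is a leaf — visit 13.
          Visit 15.
        At 31: no right child.
        Visit 31.
      Visit 8.
    At 30: go right to 38.
      At 38: no left child.
      At 38: go right to 24.
        At 24: no left child.
        At 24: go right to 33.
          At 33: no left child.
          At 33: go right to 19.
            19 is a leaf — visit 19.
          Visit 33.
        Visit 24.
      Visit 38.
    Visit 30.
  At 26: go right to 34.
    34 is a leaf — visit 34.
  Visit 26.
At 27: no right child.
Visit 27.

13 15 31 8 19 33 24 38 30 34 26 27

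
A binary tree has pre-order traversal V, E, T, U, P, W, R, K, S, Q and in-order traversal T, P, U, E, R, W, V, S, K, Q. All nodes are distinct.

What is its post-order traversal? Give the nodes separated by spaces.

P U T R W E S Q K V

The first element of pre-order is the root; it splits in-order into left and right subtrees.
Root V: left subtree has 6 nodes {T, P, U, E, R, W}, right has 3 {S, K, Q}.
  Root E: left subtree has 3 nodes {T, P, U}, right has 2 {R, W}.
    Root T: left subtree has 0 nodes { }, right has 2 {P, U}.
      Root U: left subtree has 1 node {P}, right has 0 { }.
    Root W: left subtree has 1 node {R}, right has 0 { }.
  Root K: left subtree has 1 node {S}, right has 1 {Q}.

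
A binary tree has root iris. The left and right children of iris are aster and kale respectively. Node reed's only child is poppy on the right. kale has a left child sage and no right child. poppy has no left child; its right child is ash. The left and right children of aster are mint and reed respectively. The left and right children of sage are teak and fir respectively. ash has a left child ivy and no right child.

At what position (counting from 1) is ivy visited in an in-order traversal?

In-order visits the left subtree, then the node, then the right subtree.
At iris: go left to aster.
  At aster: go left to mint.
    mint is a leaf — visit mint.
  Visit aster.
  At aster: go right to reed.
    At reed: no left child.
    Visit reed.
    At reed: go right to poppy.
      At poppy: no left child.
      Visit poppy.
      At poppy: go right to ash.
        At ash: go left to ivy.
          ivy is a leaf — visit ivy.
        Visit ash.
        At ash: no right child.
Visit iris.
At iris: go right to kale.
  At kale: go left to sage.
    At sage: go left to teak.
      teak is a leaf — visit teak.
    Visit sage.
    At sage: go right to fir.
      fir is a leaf — visit fir.
  Visit kale.
  At kale: no right child.
Full in-order sequence: mint, aster, reed, poppy, ivy, ash, iris, teak, sage, fir, kale.

5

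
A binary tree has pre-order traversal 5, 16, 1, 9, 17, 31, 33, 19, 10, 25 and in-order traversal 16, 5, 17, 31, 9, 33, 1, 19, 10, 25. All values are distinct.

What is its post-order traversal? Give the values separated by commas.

The first element of pre-order is the root; it splits in-order into left and right subtrees.
Root 5: left subtree has 1 node {16}, right has 8 {17, 31, 9, 33, 1, 19, 10, 25}.
  Root 1: left subtree has 4 nodes {17, 31, 9, 33}, right has 3 {19, 10, 25}.
    Root 9: left subtree has 2 nodes {17, 31}, right has 1 {33}.
      Root 17: left subtree has 0 nodes { }, right has 1 {31}.
    Root 19: left subtree has 0 nodes { }, right has 2 {10, 25}.
      Root 10: left subtree has 0 nodes { }, right has 1 {25}.

16, 31, 17, 33, 9, 25, 10, 19, 1, 5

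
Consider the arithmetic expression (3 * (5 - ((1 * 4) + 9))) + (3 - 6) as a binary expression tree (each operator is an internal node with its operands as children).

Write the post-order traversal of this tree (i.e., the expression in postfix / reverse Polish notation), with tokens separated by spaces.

3 5 1 4 * 9 + - * 3 6 - +

Post-order on an expression tree gives postfix notation: for each operator, emit left operand, right operand, then the operator.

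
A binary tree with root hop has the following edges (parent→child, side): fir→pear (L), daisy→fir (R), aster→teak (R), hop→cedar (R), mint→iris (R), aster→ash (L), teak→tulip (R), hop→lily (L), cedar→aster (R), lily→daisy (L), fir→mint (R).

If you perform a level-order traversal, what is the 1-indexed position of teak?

Level-order visits nodes level by level from the root, left to right within each level.
Level 0: hop
Level 1: lily, cedar
Level 2: daisy, aster
Level 3: fir, ash, teak
Level 4: pear, mint, tulip
Level 5: iris
Full level-order sequence: hop, lily, cedar, daisy, aster, fir, ash, teak, pear, mint, tulip, iris.

8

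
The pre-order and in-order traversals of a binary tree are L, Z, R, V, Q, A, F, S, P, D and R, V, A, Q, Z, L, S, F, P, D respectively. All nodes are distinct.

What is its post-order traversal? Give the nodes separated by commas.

The first element of pre-order is the root; it splits in-order into left and right subtrees.
Root L: left subtree has 5 nodes {R, V, A, Q, Z}, right has 4 {S, F, P, D}.
  Root Z: left subtree has 4 nodes {R, V, A, Q}, right has 0 { }.
    Root R: left subtree has 0 nodes { }, right has 3 {V, A, Q}.
      Root V: left subtree has 0 nodes { }, right has 2 {A, Q}.
        Root Q: left subtree has 1 node {A}, right has 0 { }.
  Root F: left subtree has 1 node {S}, right has 2 {P, D}.
    Root P: left subtree has 0 nodes { }, right has 1 {D}.

A, Q, V, R, Z, S, D, P, F, L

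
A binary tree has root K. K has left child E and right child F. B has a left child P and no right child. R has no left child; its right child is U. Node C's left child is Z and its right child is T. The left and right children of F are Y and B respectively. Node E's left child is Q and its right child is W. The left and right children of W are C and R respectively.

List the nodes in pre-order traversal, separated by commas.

Pre-order visits the node, then its left subtree, then its right subtree.
Visit K.
At K: go left to E.
  Visit E.
  At E: go left to Q.
    Q is a leaf — visit Q.
  At E: go right to W.
    Visit W.
    At W: go left to C.
      Visit C.
      At C: go left to Z.
        Z is a leaf — visit Z.
      At C: go right to T.
        T is a leaf — visit T.
    At W: go right to R.
      Visit R.
      At R: no left child.
      At R: go right to U.
        U is a leaf — visit U.
At K: go right to F.
  Visit F.
  At F: go left to Y.
    Y is a leaf — visit Y.
  At F: go right to B.
    Visit B.
    At B: go left to P.
      P is a leaf — visit P.
    At B: no right child.

K, E, Q, W, C, Z, T, R, U, F, Y, B, P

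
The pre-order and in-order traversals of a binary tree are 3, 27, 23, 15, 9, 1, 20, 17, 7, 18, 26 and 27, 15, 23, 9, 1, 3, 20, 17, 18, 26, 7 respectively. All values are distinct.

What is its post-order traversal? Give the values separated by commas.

15, 1, 9, 23, 27, 26, 18, 7, 17, 20, 3

The first element of pre-order is the root; it splits in-order into left and right subtrees.
Root 3: left subtree has 5 nodes {27, 15, 23, 9, 1}, right has 5 {20, 17, 18, 26, 7}.
  Root 27: left subtree has 0 nodes { }, right has 4 {15, 23, 9, 1}.
    Root 23: left subtree has 1 node {15}, right has 2 {9, 1}.
      Root 9: left subtree has 0 nodes { }, right has 1 {1}.
  Root 20: left subtree has 0 nodes { }, right has 4 {17, 18, 26, 7}.
    Root 17: left subtree has 0 nodes { }, right has 3 {18, 26, 7}.
      Root 7: left subtree has 2 nodes {18, 26}, right has 0 { }.
        Root 18: left subtree has 0 nodes { }, right has 1 {26}.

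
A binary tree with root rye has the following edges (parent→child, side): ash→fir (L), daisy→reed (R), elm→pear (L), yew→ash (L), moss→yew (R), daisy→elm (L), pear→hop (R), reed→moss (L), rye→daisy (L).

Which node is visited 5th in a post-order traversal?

ash

Post-order visits the left subtree, then the right subtree, then the node.
At rye: go left to daisy.
  At daisy: go left to elm.
    At elm: go left to pear.
      At pear: no left child.
      At pear: go right to hop.
        hop is a leaf — visit hop.
      Visit pear.
    At elm: no right child.
    Visit elm.
  At daisy: go right to reed.
    At reed: go left to moss.
      At moss: no left child.
      At moss: go right to yew.
        At yew: go left to ash.
          At ash: go left to fir.
            fir is a leaf — visit fir.
          At ash: no right child.
          Visit ash.
        At yew: no right child.
        Visit yew.
      Visit moss.
    At reed: no right child.
    Visit reed.
  Visit daisy.
At rye: no right child.
Visit rye.
Full post-order sequence: hop, pear, elm, fir, ash, yew, moss, reed, daisy, rye.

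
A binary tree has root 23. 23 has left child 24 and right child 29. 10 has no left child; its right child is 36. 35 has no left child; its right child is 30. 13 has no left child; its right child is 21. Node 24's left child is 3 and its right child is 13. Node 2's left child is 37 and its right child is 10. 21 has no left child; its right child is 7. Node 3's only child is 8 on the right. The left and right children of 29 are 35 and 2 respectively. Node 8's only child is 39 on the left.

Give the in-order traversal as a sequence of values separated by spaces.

3 39 8 24 13 21 7 23 35 30 29 37 2 10 36

In-order visits the left subtree, then the node, then the right subtree.
At 23: go left to 24.
  At 24: go left to 3.
    At 3: no left child.
    Visit 3.
    At 3: go right to 8.
      At 8: go left to 39.
        39 is a leaf — visit 39.
      Visit 8.
      At 8: no right child.
  Visit 24.
  At 24: go right to 13.
    At 13: no left child.
    Visit 13.
    At 13: go right to 21.
      At 21: no left child.
      Visit 21.
      At 21: go right to 7.
        7 is a leaf — visit 7.
Visit 23.
At 23: go right to 29.
  At 29: go left to 35.
    At 35: no left child.
    Visit 35.
    At 35: go right to 30.
      30 is a leaf — visit 30.
  Visit 29.
  At 29: go right to 2.
    At 2: go left to 37.
      37 is a leaf — visit 37.
    Visit 2.
    At 2: go right to 10.
      At 10: no left child.
      Visit 10.
      At 10: go right to 36.
        36 is a leaf — visit 36.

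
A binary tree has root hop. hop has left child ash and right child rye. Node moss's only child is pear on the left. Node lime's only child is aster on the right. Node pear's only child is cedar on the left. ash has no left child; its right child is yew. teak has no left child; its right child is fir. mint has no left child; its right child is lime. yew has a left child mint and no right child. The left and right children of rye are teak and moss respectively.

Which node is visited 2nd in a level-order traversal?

Level-order visits nodes level by level from the root, left to right within each level.
Level 0: hop
Level 1: ash, rye
Level 2: yew, teak, moss
Level 3: mint, fir, pear
Level 4: lime, cedar
Level 5: aster
Full level-order sequence: hop, ash, rye, yew, teak, moss, mint, fir, pear, lime, cedar, aster.

ash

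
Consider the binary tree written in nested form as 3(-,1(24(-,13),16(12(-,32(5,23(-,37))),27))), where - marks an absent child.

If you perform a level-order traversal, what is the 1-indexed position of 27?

Level-order visits nodes level by level from the root, left to right within each level.
Level 0: 3
Level 1: 1
Level 2: 24, 16
Level 3: 13, 12, 27
Level 4: 32
Level 5: 5, 23
Level 6: 37
Full level-order sequence: 3, 1, 24, 16, 13, 12, 27, 32, 5, 23, 37.

7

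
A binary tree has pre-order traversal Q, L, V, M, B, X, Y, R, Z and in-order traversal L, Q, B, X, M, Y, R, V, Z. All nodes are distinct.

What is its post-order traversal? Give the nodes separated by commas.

L, X, B, R, Y, M, Z, V, Q

The first element of pre-order is the root; it splits in-order into left and right subtrees.
Root Q: left subtree has 1 node {L}, right has 7 {B, X, M, Y, R, V, Z}.
  Root V: left subtree has 5 nodes {B, X, M, Y, R}, right has 1 {Z}.
    Root M: left subtree has 2 nodes {B, X}, right has 2 {Y, R}.
      Root B: left subtree has 0 nodes { }, right has 1 {X}.
      Root Y: left subtree has 0 nodes { }, right has 1 {R}.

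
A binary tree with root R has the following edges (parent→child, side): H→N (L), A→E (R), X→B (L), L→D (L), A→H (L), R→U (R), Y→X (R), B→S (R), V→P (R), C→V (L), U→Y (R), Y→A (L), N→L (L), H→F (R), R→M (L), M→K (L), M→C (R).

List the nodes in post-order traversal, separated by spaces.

K P V C M D L N F H E A S B X Y U R

Post-order visits the left subtree, then the right subtree, then the node.
At R: go left to M.
  At M: go left to K.
    K is a leaf — visit K.
  At M: go right to C.
    At C: go left to V.
      At V: no left child.
      At V: go right to P.
        P is a leaf — visit P.
      Visit V.
    At C: no right child.
    Visit C.
  Visit M.
At R: go right to U.
  At U: no left child.
  At U: go right to Y.
    At Y: go left to A.
      At A: go left to H.
        At H: go left to N.
          At N: go left to L.
            At L: go left to D.
              D is a leaf — visit D.
            At L: no right child.
            Visit L.
          At N: no right child.
          Visit N.
        At H: go right to F.
          F is a leaf — visit F.
        Visit H.
      At A: go right to E.
        E is a leaf — visit E.
      Visit A.
    At Y: go right to X.
      At X: go left to B.
        At B: no left child.
        At B: go right to S.
          S is a leaf — visit S.
        Visit B.
      At X: no right child.
      Visit X.
    Visit Y.
  Visit U.
Visit R.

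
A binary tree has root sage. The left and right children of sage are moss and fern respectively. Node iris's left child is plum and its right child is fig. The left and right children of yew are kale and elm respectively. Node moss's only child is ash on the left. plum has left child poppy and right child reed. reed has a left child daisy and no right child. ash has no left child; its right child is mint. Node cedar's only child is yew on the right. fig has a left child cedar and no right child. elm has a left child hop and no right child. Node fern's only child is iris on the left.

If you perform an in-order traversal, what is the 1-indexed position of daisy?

In-order visits the left subtree, then the node, then the right subtree.
At sage: go left to moss.
  At moss: go left to ash.
    At ash: no left child.
    Visit ash.
    At ash: go right to mint.
      mint is a leaf — visit mint.
  Visit moss.
  At moss: no right child.
Visit sage.
At sage: go right to fern.
  At fern: go left to iris.
    At iris: go left to plum.
      At plum: go left to poppy.
        poppy is a leaf — visit poppy.
      Visit plum.
      At plum: go right to reed.
        At reed: go left to daisy.
          daisy is a leaf — visit daisy.
        Visit reed.
        At reed: no right child.
    Visit iris.
    At iris: go right to fig.
      At fig: go left to cedar.
        At cedar: no left child.
        Visit cedar.
        At cedar: go right to yew.
          At yew: go left to kale.
            kale is a leaf — visit kale.
          Visit yew.
          At yew: go right to elm.
            At elm: go left to hop.
              hop is a leaf — visit hop.
            Visit elm.
            At elm: no right child.
      Visit fig.
      At fig: no right child.
  Visit fern.
  At fern: no right child.
Full in-order sequence: ash, mint, moss, sage, poppy, plum, daisy, reed, iris, cedar, kale, yew, hop, elm, fig, fern.

7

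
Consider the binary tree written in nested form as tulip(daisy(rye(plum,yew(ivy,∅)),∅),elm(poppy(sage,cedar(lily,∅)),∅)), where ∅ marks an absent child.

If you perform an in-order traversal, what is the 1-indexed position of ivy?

3

In-order visits the left subtree, then the node, then the right subtree.
At tulip: go left to daisy.
  At daisy: go left to rye.
    At rye: go left to plum.
      plum is a leaf — visit plum.
    Visit rye.
    At rye: go right to yew.
      At yew: go left to ivy.
        ivy is a leaf — visit ivy.
      Visit yew.
      At yew: no right child.
  Visit daisy.
  At daisy: no right child.
Visit tulip.
At tulip: go right to elm.
  At elm: go left to poppy.
    At poppy: go left to sage.
      sage is a leaf — visit sage.
    Visit poppy.
    At poppy: go right to cedar.
      At cedar: go left to lily.
        lily is a leaf — visit lily.
      Visit cedar.
      At cedar: no right child.
  Visit elm.
  At elm: no right child.
Full in-order sequence: plum, rye, ivy, yew, daisy, tulip, sage, poppy, lily, cedar, elm.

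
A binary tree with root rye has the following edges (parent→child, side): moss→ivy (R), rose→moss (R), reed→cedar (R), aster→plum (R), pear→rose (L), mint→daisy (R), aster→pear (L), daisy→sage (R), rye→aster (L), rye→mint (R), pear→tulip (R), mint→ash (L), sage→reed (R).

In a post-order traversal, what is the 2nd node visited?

moss

Post-order visits the left subtree, then the right subtree, then the node.
At rye: go left to aster.
  At aster: go left to pear.
    At pear: go left to rose.
      At rose: no left child.
      At rose: go right to moss.
        At moss: no left child.
        At moss: go right to ivy.
          ivy is a leaf — visit ivy.
        Visit moss.
      Visit rose.
    At pear: go right to tulip.
      tulip is a leaf — visit tulip.
    Visit pear.
  At aster: go right to plum.
    plum is a leaf — visit plum.
  Visit aster.
At rye: go right to mint.
  At mint: go left to ash.
    ash is a leaf — visit ash.
  At mint: go right to daisy.
    At daisy: no left child.
    At daisy: go right to sage.
      At sage: no left child.
      At sage: go right to reed.
        At reed: no left child.
        At reed: go right to cedar.
          cedar is a leaf — visit cedar.
        Visit reed.
      Visit sage.
    Visit daisy.
  Visit mint.
Visit rye.
Full post-order sequence: ivy, moss, rose, tulip, pear, plum, aster, ash, cedar, reed, sage, daisy, mint, rye.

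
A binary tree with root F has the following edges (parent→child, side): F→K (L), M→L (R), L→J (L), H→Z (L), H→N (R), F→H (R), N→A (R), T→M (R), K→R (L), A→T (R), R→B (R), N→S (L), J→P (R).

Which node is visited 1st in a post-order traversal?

Post-order visits the left subtree, then the right subtree, then the node.
At F: go left to K.
  At K: go left to R.
    At R: no left child.
    At R: go right to B.
      B is a leaf — visit B.
    Visit R.
  At K: no right child.
  Visit K.
At F: go right to H.
  At H: go left to Z.
    Z is a leaf — visit Z.
  At H: go right to N.
    At N: go left to S.
      S is a leaf — visit S.
    At N: go right to A.
      At A: no left child.
      At A: go right to T.
        At T: no left child.
        At T: go right to M.
          At M: no left child.
          At M: go right to L.
            At L: go left to J.
              At J: no left child.
              At J: go right to P.
                P is a leaf — visit P.
              Visit J.
            At L: no right child.
            Visit L.
          Visit M.
        Visit T.
      Visit A.
    Visit N.
  Visit H.
Visit F.
Full post-order sequence: B, R, K, Z, S, P, J, L, M, T, A, N, H, F.

B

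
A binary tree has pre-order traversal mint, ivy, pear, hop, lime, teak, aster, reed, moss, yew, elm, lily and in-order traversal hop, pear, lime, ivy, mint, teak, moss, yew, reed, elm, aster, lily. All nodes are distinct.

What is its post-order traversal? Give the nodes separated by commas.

The first element of pre-order is the root; it splits in-order into left and right subtrees.
Root mint: left subtree has 4 nodes {hop, pear, lime, ivy}, right has 7 {teak, moss, yew, reed, elm, aster, lily}.
  Root ivy: left subtree has 3 nodes {hop, pear, lime}, right has 0 { }.
    Root pear: left subtree has 1 node {hop}, right has 1 {lime}.
  Root teak: left subtree has 0 nodes { }, right has 6 {moss, yew, reed, elm, aster, lily}.
    Root aster: left subtree has 4 nodes {moss, yew, reed, elm}, right has 1 {lily}.
      Root reed: left subtree has 2 nodes {moss, yew}, right has 1 {elm}.
        Root moss: left subtree has 0 nodes { }, right has 1 {yew}.

hop, lime, pear, ivy, yew, moss, elm, reed, lily, aster, teak, mint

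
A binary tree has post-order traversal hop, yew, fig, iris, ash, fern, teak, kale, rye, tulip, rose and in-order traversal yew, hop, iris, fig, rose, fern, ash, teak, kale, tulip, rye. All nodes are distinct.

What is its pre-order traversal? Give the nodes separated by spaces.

The last element of post-order is the root; it splits in-order into left and right subtrees.
Root rose: left subtree has 4 nodes {yew, hop, iris, fig}, right has 6 {fern, ash, teak, kale, tulip, rye}.
  Root iris: left subtree has 2 nodes {yew, hop}, right has 1 {fig}.
    Root yew: left subtree has 0 nodes { }, right has 1 {hop}.
  Root tulip: left subtree has 4 nodes {fern, ash, teak, kale}, right has 1 {rye}.
    Root kale: left subtree has 3 nodes {fern, ash, teak}, right has 0 { }.
      Root teak: left subtree has 2 nodes {fern, ash}, right has 0 { }.
        Root fern: left subtree has 0 nodes { }, right has 1 {ash}.

rose iris yew hop fig tulip kale teak fern ash rye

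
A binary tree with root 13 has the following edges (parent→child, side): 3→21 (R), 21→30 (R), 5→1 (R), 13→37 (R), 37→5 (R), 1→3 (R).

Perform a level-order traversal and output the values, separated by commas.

13, 37, 5, 1, 3, 21, 30

Level-order visits nodes level by level from the root, left to right within each level.
Level 0: 13
Level 1: 37
Level 2: 5
Level 3: 1
Level 4: 3
Level 5: 21
Level 6: 30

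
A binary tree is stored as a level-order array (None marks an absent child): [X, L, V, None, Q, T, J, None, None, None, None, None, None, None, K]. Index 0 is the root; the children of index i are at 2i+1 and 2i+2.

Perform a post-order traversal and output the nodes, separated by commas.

Q, L, T, K, J, V, X

Post-order visits the left subtree, then the right subtree, then the node.
At X: go left to L.
  At L: no left child.
  At L: go right to Q.
    Q is a leaf — visit Q.
  Visit L.
At X: go right to V.
  At V: go left to T.
    T is a leaf — visit T.
  At V: go right to J.
    At J: no left child.
    At J: go right to K.
      K is a leaf — visit K.
    Visit J.
  Visit V.
Visit X.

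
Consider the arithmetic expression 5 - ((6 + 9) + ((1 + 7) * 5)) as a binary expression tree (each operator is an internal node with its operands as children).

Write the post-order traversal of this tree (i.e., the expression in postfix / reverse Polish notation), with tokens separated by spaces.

Post-order on an expression tree gives postfix notation: for each operator, emit left operand, right operand, then the operator.

5 6 9 + 1 7 + 5 * + -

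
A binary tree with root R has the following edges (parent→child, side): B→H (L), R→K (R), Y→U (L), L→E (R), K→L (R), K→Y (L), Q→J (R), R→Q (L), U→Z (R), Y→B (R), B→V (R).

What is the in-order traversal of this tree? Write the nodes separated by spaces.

In-order visits the left subtree, then the node, then the right subtree.
At R: go left to Q.
  At Q: no left child.
  Visit Q.
  At Q: go right to J.
    J is a leaf — visit J.
Visit R.
At R: go right to K.
  At K: go left to Y.
    At Y: go left to U.
      At U: no left child.
      Visit U.
      At U: go right to Z.
        Z is a leaf — visit Z.
    Visit Y.
    At Y: go right to B.
      At B: go left to H.
        H is a leaf — visit H.
      Visit B.
      At B: go right to V.
        V is a leaf — visit V.
  Visit K.
  At K: go right to L.
    At L: no left child.
    Visit L.
    At L: go right to E.
      E is a leaf — visit E.

Q J R U Z Y H B V K L E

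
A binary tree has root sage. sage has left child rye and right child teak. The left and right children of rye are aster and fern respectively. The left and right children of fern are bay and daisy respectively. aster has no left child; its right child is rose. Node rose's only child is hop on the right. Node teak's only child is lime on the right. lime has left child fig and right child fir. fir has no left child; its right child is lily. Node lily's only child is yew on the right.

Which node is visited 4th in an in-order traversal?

In-order visits the left subtree, then the node, then the right subtree.
At sage: go left to rye.
  At rye: go left to aster.
    At aster: no left child.
    Visit aster.
    At aster: go right to rose.
      At rose: no left child.
      Visit rose.
      At rose: go right to hop.
        hop is a leaf — visit hop.
  Visit rye.
  At rye: go right to fern.
    At fern: go left to bay.
      bay is a leaf — visit bay.
    Visit fern.
    At fern: go right to daisy.
      daisy is a leaf — visit daisy.
Visit sage.
At sage: go right to teak.
  At teak: no left child.
  Visit teak.
  At teak: go right to lime.
    At lime: go left to fig.
      fig is a leaf — visit fig.
    Visit lime.
    At lime: go right to fir.
      At fir: no left child.
      Visit fir.
      At fir: go right to lily.
        At lily: no left child.
        Visit lily.
        At lily: go right to yew.
          yew is a leaf — visit yew.
Full in-order sequence: aster, rose, hop, rye, bay, fern, daisy, sage, teak, fig, lime, fir, lily, yew.

rye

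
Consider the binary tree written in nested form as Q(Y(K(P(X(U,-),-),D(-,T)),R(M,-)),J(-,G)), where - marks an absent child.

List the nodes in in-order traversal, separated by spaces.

U X P K D T Y M R Q J G

In-order visits the left subtree, then the node, then the right subtree.
At Q: go left to Y.
  At Y: go left to K.
    At K: go left to P.
      At P: go left to X.
        At X: go left to U.
          U is a leaf — visit U.
        Visit X.
        At X: no right child.
      Visit P.
      At P: no right child.
    Visit K.
    At K: go right to D.
      At D: no left child.
      Visit D.
      At D: go right to T.
        T is a leaf — visit T.
  Visit Y.
  At Y: go right to R.
    At R: go left to M.
      M is a leaf — visit M.
    Visit R.
    At R: no right child.
Visit Q.
At Q: go right to J.
  At J: no left child.
  Visit J.
  At J: go right to G.
    G is a leaf — visit G.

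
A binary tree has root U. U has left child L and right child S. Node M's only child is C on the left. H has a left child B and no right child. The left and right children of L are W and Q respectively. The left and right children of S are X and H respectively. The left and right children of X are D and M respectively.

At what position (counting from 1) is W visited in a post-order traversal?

Post-order visits the left subtree, then the right subtree, then the node.
At U: go left to L.
  At L: go left to W.
    W is a leaf — visit W.
  At L: go right to Q.
    Q is a leaf — visit Q.
  Visit L.
At U: go right to S.
  At S: go left to X.
    At X: go left to D.
      D is a leaf — visit D.
    At X: go right to M.
      At M: go left to C.
        C is a leaf — visit C.
      At M: no right child.
      Visit M.
    Visit X.
  At S: go right to H.
    At H: go left to B.
      B is a leaf — visit B.
    At H: no right child.
    Visit H.
  Visit S.
Visit U.
Full post-order sequence: W, Q, L, D, C, M, X, B, H, S, U.

1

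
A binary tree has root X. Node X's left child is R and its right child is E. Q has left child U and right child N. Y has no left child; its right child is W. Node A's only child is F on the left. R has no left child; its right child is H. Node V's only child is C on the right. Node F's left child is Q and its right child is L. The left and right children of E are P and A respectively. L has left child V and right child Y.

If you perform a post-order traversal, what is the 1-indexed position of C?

7

Post-order visits the left subtree, then the right subtree, then the node.
At X: go left to R.
  At R: no left child.
  At R: go right to H.
    H is a leaf — visit H.
  Visit R.
At X: go right to E.
  At E: go left to P.
    P is a leaf — visit P.
  At E: go right to A.
    At A: go left to F.
      At F: go left to Q.
        At Q: go left to U.
          U is a leaf — visit U.
        At Q: go right to N.
          N is a leaf — visit N.
        Visit Q.
      At F: go right to L.
        At L: go left to V.
          At V: no left child.
          At V: go right to C.
            C is a leaf — visit C.
          Visit V.
        At L: go right to Y.
          At Y: no left child.
          At Y: go right to W.
            W is a leaf — visit W.
          Visit Y.
        Visit L.
      Visit F.
    At A: no right child.
    Visit A.
  Visit E.
Visit X.
Full post-order sequence: H, R, P, U, N, Q, C, V, W, Y, L, F, A, E, X.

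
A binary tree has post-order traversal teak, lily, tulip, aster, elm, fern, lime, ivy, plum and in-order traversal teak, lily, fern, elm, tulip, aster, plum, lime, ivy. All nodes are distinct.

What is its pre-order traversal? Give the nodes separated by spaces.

plum fern lily teak elm aster tulip ivy lime

The last element of post-order is the root; it splits in-order into left and right subtrees.
Root plum: left subtree has 6 nodes {teak, lily, fern, elm, tulip, aster}, right has 2 {lime, ivy}.
  Root fern: left subtree has 2 nodes {teak, lily}, right has 3 {elm, tulip, aster}.
    Root lily: left subtree has 1 node {teak}, right has 0 { }.
    Root elm: left subtree has 0 nodes { }, right has 2 {tulip, aster}.
      Root aster: left subtree has 1 node {tulip}, right has 0 { }.
  Root ivy: left subtree has 1 node {lime}, right has 0 { }.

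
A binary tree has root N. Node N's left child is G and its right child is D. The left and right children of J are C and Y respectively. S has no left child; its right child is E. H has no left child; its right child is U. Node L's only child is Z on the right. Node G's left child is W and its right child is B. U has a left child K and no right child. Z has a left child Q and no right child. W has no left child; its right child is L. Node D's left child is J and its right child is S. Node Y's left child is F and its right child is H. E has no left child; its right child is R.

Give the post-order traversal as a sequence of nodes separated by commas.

Q, Z, L, W, B, G, C, F, K, U, H, Y, J, R, E, S, D, N

Post-order visits the left subtree, then the right subtree, then the node.
At N: go left to G.
  At G: go left to W.
    At W: no left child.
    At W: go right to L.
      At L: no left child.
      At L: go right to Z.
        At Z: go left to Q.
          Q is a leaf — visit Q.
        At Z: no right child.
        Visit Z.
      Visit L.
    Visit W.
  At G: go right to B.
    B is a leaf — visit B.
  Visit G.
At N: go right to D.
  At D: go left to J.
    At J: go left to C.
      C is a leaf — visit C.
    At J: go right to Y.
      At Y: go left to F.
        F is a leaf — visit F.
      At Y: go right to H.
        At H: no left child.
        At H: go right to U.
          At U: go left to K.
            K is a leaf — visit K.
          At U: no right child.
          Visit U.
        Visit H.
      Visit Y.
    Visit J.
  At D: go right to S.
    At S: no left child.
    At S: go right to E.
      At E: no left child.
      At E: go right to R.
        R is a leaf — visit R.
      Visit E.
    Visit S.
  Visit D.
Visit N.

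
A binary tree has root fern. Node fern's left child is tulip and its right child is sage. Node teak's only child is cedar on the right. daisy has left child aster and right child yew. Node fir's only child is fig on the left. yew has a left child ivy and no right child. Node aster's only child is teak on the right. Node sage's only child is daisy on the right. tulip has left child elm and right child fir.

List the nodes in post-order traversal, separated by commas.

Post-order visits the left subtree, then the right subtree, then the node.
At fern: go left to tulip.
  At tulip: go left to elm.
    elm is a leaf — visit elm.
  At tulip: go right to fir.
    At fir: go left to fig.
      fig is a leaf — visit fig.
    At fir: no right child.
    Visit fir.
  Visit tulip.
At fern: go right to sage.
  At sage: no left child.
  At sage: go right to daisy.
    At daisy: go left to aster.
      At aster: no left child.
      At aster: go right to teak.
        At teak: no left child.
        At teak: go right to cedar.
          cedar is a leaf — visit cedar.
        Visit teak.
      Visit aster.
    At daisy: go right to yew.
      At yew: go left to ivy.
        ivy is a leaf — visit ivy.
      At yew: no right child.
      Visit yew.
    Visit daisy.
  Visit sage.
Visit fern.

elm, fig, fir, tulip, cedar, teak, aster, ivy, yew, daisy, sage, fern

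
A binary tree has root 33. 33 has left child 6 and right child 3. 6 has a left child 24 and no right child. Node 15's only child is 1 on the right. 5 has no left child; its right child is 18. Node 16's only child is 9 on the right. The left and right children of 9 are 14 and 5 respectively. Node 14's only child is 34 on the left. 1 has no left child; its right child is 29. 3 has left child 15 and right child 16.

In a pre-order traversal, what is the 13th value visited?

Pre-order visits the node, then its left subtree, then its right subtree.
Visit 33.
At 33: go left to 6.
  Visit 6.
  At 6: go left to 24.
    24 is a leaf — visit 24.
  At 6: no right child.
At 33: go right to 3.
  Visit 3.
  At 3: go left to 15.
    Visit 15.
    At 15: no left child.
    At 15: go right to 1.
      Visit 1.
      At 1: no left child.
      At 1: go right to 29.
        29 is a leaf — visit 29.
  At 3: go right to 16.
    Visit 16.
    At 16: no left child.
    At 16: go right to 9.
      Visit 9.
      At 9: go left to 14.
        Visit 14.
        At 14: go left to 34.
          34 is a leaf — visit 34.
        At 14: no right child.
      At 9: go right to 5.
        Visit 5.
        At 5: no left child.
        At 5: go right to 18.
          18 is a leaf — visit 18.
Full pre-order sequence: 33, 6, 24, 3, 15, 1, 29, 16, 9, 14, 34, 5, 18.

18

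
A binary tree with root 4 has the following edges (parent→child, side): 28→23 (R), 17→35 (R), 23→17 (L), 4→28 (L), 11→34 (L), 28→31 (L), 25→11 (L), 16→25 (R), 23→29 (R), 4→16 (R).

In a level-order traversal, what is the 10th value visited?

35

Level-order visits nodes level by level from the root, left to right within each level.
Level 0: 4
Level 1: 28, 16
Level 2: 31, 23, 25
Level 3: 17, 29, 11
Level 4: 35, 34
Full level-order sequence: 4, 28, 16, 31, 23, 25, 17, 29, 11, 35, 34.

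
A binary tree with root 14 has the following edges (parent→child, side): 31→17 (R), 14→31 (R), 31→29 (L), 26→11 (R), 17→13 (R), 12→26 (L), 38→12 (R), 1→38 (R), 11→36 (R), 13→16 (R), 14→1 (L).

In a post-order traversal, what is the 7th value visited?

Post-order visits the left subtree, then the right subtree, then the node.
At 14: go left to 1.
  At 1: no left child.
  At 1: go right to 38.
    At 38: no left child.
    At 38: go right to 12.
      At 12: go left to 26.
        At 26: no left child.
        At 26: go right to 11.
          At 11: no left child.
          At 11: go right to 36.
            36 is a leaf — visit 36.
          Visit 11.
        Visit 26.
      At 12: no right child.
      Visit 12.
    Visit 38.
  Visit 1.
At 14: go right to 31.
  At 31: go left to 29.
    29 is a leaf — visit 29.
  At 31: go right to 17.
    At 17: no left child.
    At 17: go right to 13.
      At 13: no left child.
      At 13: go right to 16.
        16 is a leaf — visit 16.
      Visit 13.
    Visit 17.
  Visit 31.
Visit 14.
Full post-order sequence: 36, 11, 26, 12, 38, 1, 29, 16, 13, 17, 31, 14.

29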